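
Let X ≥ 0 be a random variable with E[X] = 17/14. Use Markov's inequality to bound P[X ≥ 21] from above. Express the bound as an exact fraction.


μ = E[X] = 17/14, a = 21.
Markov: P[X ≥ 21] ≤ μ/a = (17/14)/21 = 17/294.
Numerically: ≈ 0.05782.
(Since a = 21 > μ = 1.21429, the bound 17/294 is < 1 and informative.)

P[X ≥ 21] ≤ 17/294 ≈ 0.05782.


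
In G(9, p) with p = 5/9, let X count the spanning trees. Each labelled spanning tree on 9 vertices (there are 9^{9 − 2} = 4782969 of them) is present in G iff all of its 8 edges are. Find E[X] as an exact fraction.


K_9 has 9^{9 − 2} = 4782969 labelled spanning trees.
For each such spanning tree H, let X_H = 1 if all 8 edges of H are present in G. Then P[X_H = 1] = p^{8} = (5/9)^{8} = 390625/43046721.
Summing the indicators: E[X] = Σ_H E[X_H] = 4782969 · p^{8} = 4782969 · 390625/43046721 = 390625/9.
Numerically: E[X] ≈ 43403.

E[X] = 4782969 · (5/9)^{8} = 390625/9 ≈ 43403.


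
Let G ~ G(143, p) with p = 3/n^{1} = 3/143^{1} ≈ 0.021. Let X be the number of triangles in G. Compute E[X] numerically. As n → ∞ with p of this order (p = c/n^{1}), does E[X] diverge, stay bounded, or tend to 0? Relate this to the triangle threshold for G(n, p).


Number of potential triangles: C(143, 3) = 477191.
Each occurs with probability p³ ≈ (0.021)³ ≈ 9.23327e-06.
By linearity: E[X] = C(143, 3)·p³ ≈ 477191 · 9.23327e-06 ≈ 4.406.
Here α = 1, so p = 3/n is exactly at the triangle threshold p ~ 1/n. Asymptotically E[X] → c³/6 = 3³/6 = 9/2 ≈ 4.500, a bounded constant. In this regime the triangle count is asymptotically Poisson(c³/6).

E[X] ≈ 4.406; in regime p = Θ(1/n^{1}) E[X] stays bounded (at the triangle threshold p ~ 1/n).


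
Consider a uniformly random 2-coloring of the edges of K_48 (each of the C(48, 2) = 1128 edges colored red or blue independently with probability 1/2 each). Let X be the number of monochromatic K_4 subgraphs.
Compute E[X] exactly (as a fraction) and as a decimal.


Let X = Σ_S X_S over the C(48, 4) = 194580 subsets S of size 4, where X_S = 1 if the K_4 on S is monochromatic.
For a fixed S, the K_4 on S has C(4, 2) = 6 edges. P[all 6 edges red] = (1/2)^6, and likewise for blue, so P[monochromatic] = 2·(1/2)^6 = 2^{1 − 6} = 1/32.
By linearity: E[X] = C(48, 4) · 2^{1 − 6} = 194580 · 1/32 = 48645/8.
Numerically: E[X] ≈ 6080.6250.

E[X] = C(48,4)·2^(1−C(4,2)) = 48645/8 ≈ 6080.6250.


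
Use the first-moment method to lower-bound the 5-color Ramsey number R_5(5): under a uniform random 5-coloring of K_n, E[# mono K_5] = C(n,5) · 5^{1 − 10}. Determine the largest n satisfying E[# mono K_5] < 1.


We need C(n, 5) · 5^{1 − 10} < 1, i.e. C(n, 5) < 5^{10 − 1} = 1953125.
Check values of n near the boundary:
  n = 48: C(48, 5) = 1712304; 1712304 < 1953125? YES
  n = 49: C(49, 5) = 1906884; 1906884 < 1953125? YES
  n = 50: C(50, 5) = 2118760; 2118760 < 1953125? NO
The largest n with C(n, 5) < 1953125 is n = 49 (where E[X] = 1906884/1953125 ≈ 0.9763). Hence R_5(5) > 49, i.e. R_5(5) ≥ 50.

Largest n = 49; hence R_5(5) > 49.


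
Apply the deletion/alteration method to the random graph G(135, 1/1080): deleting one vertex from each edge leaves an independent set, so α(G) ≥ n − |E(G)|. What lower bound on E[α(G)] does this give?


E[|E(G)|] = C(135, 2)·p = 9045 · (1/1080) = 67/8.
E[α(G)] ≥ n − E[|E(G)|] = 135 − 67/8 = 1013/8.
Numerically: ≈ 126.62500.
(This is only a lower bound; the true E[α(G)] may be larger.)

E[α(G)] ≥ 1013/8 ≈ 126.62500.


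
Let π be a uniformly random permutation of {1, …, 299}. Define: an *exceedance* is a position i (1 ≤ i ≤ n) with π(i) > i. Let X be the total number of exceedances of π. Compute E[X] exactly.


Write X = Σ_{i=1}^{299} X_i, where X_i = 1_{π(i) > i}.
For each fixed i, π(i) is uniform over {1, …, 299} (marginal of a uniform permutation), so P[π(i) > i] = (n − i)/n. Summing: Σ_{i=1}^{299} (n − i)/n = (0 + 1 + … + 298)/299 = 299(299 − 1)/(2·299) = (299 − 1)/2.
Hence E[X] = Σ_{i=1}^{299} (299 − i)/299 = 149 ≈ 149.0000.

E[X] = 149 = 149.0000.


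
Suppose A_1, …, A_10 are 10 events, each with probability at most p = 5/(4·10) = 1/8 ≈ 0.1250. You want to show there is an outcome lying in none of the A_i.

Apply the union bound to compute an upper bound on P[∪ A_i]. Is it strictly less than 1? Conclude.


Union bound: P[∪_{i=1}^{10} A_i] ≤ Σ_i P[A_i] ≤ 10·p = 10·(1/8) = 5/4.
Numerically: 5/4 ≈ 1.2500.
Is 5/4 < 1? NO.
Since the bound 5/4 is ≥ 1, the union bound is uninformative here; it does NOT by itself certify existence.

10·p = 5/4 ≈ 1.2500; existence NOT certified by the union bound.


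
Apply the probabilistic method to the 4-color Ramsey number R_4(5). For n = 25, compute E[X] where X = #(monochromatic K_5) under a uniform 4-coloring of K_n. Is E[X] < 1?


E[X] = C(25, 5) · 4^{1 − 10} = 53130 · 4^{−9} = 53130/262144.
As a reduced fraction: E[X] = 26565/131072 ≈ 0.2027.
Is E[X] < 1? YES.
Since E[X] < 1, there exists a 4-coloring of K_{25} with no monochromatic K_5; hence R_4(5) > 25.

E[X] = 26565/131072 ≈ 0.2027; E[X] < 1, so R_4(5) > 25.


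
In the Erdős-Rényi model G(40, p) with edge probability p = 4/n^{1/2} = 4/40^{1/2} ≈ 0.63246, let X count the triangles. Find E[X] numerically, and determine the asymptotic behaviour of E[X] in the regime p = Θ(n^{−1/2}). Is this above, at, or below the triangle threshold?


Number of potential triangles: C(40, 3) = 9880.
Each occurs with probability p³ ≈ (0.63246)³ ≈ 2.5298221e-01.
By linearity: E[X] = C(40, 3)·p³ ≈ 9880 · 2.5298221e-01 ≈ 2499.46426.
Since α = 1/2 < 1, p = c/n^{1/2} ≫ 1/n is above the triangle threshold p ~ 1/n. Asymptotically E[X] ~ (c³/6)·n^{3(1−α)} = (4³/6)·n^{1.5} → ∞; triangles are abundant w.h.p.

E[X] ≈ 2499.46426; in regime p = Θ(1/n^{1/2}) E[X] diverges (above the triangle threshold p ~ 1/n).


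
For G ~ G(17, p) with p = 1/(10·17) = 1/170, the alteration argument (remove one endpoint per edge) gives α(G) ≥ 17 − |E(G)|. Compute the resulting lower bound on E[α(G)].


E[|E(G)|] = C(17, 2)·p = 136 · (1/170) = 4/5.
E[α(G)] ≥ n − E[|E(G)|] = 17 − 4/5 = 81/5.
Numerically: ≈ 16.200.
(This is only a lower bound; the true E[α(G)] may be larger.)

E[α(G)] ≥ 81/5 ≈ 16.200.


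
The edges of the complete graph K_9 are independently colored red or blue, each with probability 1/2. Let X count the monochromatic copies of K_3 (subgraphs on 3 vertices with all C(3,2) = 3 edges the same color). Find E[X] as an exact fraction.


Let X = Σ_S X_S over the C(9, 3) = 84 subsets S of size 3, where X_S = 1 if the K_3 on S is monochromatic.
For a fixed S, the K_3 on S has C(3, 2) = 3 edges. P[all 3 edges red] = (1/2)^3, and likewise for blue, so P[monochromatic] = 2·(1/2)^3 = 2^{1 − 3} = 1/4.
Summing: E[X] = C(9, 3) · 2^{1 − 3} = 84 · 1/4 = 21.
Numerically: E[X] ≈ 21.000.

E[X] = C(9,3)·2^(1−C(3,2)) = 21 ≈ 21.000.


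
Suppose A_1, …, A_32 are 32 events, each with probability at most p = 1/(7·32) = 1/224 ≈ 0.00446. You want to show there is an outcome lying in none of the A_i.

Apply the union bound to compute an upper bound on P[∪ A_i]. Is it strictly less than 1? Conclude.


Union bound: P[∪_{i=1}^{32} A_i] ≤ Σ_i P[A_i] ≤ 32·p = 32·(1/224) = 1/7.
Numerically: 1/7 ≈ 0.14286.
Is 1/7 < 1? YES.
Since P[∪ A_i] ≤ 1/7 < 1, the complement has P[∩ A_i^c] ≥ 1 − 1/7 = 6/7 > 0, so some outcome avoids every A_i.

32·p = 1/7 ≈ 0.14286; existence CERTIFIED by the union bound.


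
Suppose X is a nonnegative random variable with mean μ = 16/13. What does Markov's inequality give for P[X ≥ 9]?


μ = E[X] = 16/13, a = 9.
Markov: P[X ≥ 9] ≤ μ/a = (16/13)/9 = 16/117.
Numerically: ≈ 0.137.
(Since a = 9 > μ = 1.231, the bound 16/117 is < 1 and informative.)

P[X ≥ 9] ≤ 16/117 ≈ 0.137.


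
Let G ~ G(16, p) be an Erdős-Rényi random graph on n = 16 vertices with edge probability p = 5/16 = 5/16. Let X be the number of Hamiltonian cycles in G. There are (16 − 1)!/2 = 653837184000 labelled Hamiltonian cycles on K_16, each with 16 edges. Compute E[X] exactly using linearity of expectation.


K_16 has (16 − 1)!/2 = 653837184000 labelled Hamiltonian cycles.
For each such Hamiltonian cycle H, let X_H = 1 if all 16 edges of H are present in G. Then P[X_H = 1] = p^{16} = (5/16)^{16} = 152587890625/18446744073709551616.
By linearity of expectation: E[X] = Σ_H E[X_H] = 653837184000 · p^{16} = 653837184000 · 152587890625/18446744073709551616 = 97429332733154296875/18014398509481984.
Numerically: E[X] ≈ 5.41e+03.

E[X] = 653837184000 · (5/16)^{16} = 97429332733154296875/18014398509481984 ≈ 5.41e+03.


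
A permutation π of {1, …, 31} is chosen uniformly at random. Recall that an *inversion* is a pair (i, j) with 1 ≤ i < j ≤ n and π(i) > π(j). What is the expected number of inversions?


Write X = Σ X_I over the C(31, 2) = 465 pairs i < j, with X_I the indicator of one inversion.
There are 465 indicators.
For each fixed pair i < j, the values π(i) and π(j) are two distinct elements of {1, …, 31} in uniformly random order; by symmetry P[π(i) > π(j)] = 1/2.
By linearity: E[X] = 465 · (1/2) = C(31, 2) · (1/2) = 465/2 = 465/2 ≈ 232.500000.

E[X] = 465/2 = 232.500000.


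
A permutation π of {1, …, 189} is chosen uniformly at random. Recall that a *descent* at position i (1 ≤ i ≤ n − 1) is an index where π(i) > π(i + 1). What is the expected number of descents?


Write X = Σ X_I over i = 1, …, 188, with X_I the indicator of one descent.
There are 188 indicators.
For each fixed i, the pair (π(i), π(i+1)) is a uniformly random ordered pair of distinct values from {1, …, 189}; by symmetry P[π(i) > π(i+1)] = 1/2.
By linearity: E[X] = 188 · (1/2) = (189 − 1) · (1/2) = 94 ≈ 94.000.

E[X] = 94 = 94.000.


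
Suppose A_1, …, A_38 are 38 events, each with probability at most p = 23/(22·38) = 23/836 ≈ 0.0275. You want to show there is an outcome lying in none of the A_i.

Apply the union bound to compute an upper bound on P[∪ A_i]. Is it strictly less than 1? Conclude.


Union bound: P[∪_{i=1}^{38} A_i] ≤ Σ_i P[A_i] ≤ 38·p = 38·(23/836) = 23/22.
Numerically: 23/22 ≈ 1.0455.
Is 23/22 < 1? NO.
Since the bound 23/22 is ≥ 1, the union bound is uninformative here; it does NOT by itself certify existence.

38·p = 23/22 ≈ 1.0455; existence NOT certified by the union bound.


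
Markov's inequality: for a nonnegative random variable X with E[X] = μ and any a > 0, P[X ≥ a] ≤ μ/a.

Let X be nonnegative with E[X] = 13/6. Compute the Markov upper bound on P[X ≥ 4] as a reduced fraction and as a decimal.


μ = E[X] = 13/6, a = 4.
Markov: P[X ≥ 4] ≤ μ/a = (13/6)/4 = 13/24.
Numerically: ≈ 0.542.
(Since a = 4 > μ = 2.167, the bound 13/24 is < 1 and informative.)

P[X ≥ 4] ≤ 13/24 ≈ 0.542.


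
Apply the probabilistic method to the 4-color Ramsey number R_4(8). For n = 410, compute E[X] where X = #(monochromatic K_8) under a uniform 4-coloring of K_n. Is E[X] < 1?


E[X] = C(410, 8) · 4^{1 − 28} = 18488798173326195 · 4^{−27} = 18488798173326195/18014398509481984.
As a reduced fraction: E[X] = 18488798173326195/18014398509481984 ≈ 1.026.
Is E[X] < 1? NO.
Since E[X] ≥ 1, the first-moment bound is inconclusive at n = 410; it does NOT by itself certify R_4(8) > 410.

E[X] = 18488798173326195/18014398509481984 ≈ 1.026; E[X] ≥ 1; first-moment method inconclusive here.


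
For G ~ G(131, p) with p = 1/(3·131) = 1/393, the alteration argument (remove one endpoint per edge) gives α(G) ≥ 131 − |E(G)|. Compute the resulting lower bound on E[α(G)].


E[|E(G)|] = C(131, 2)·p = 8515 · (1/393) = 65/3.
E[α(G)] ≥ n − E[|E(G)|] = 131 − 65/3 = 328/3.
Numerically: ≈ 109.33333.
(This is only a lower bound; the true E[α(G)] may be larger.)

E[α(G)] ≥ 328/3 ≈ 109.33333.


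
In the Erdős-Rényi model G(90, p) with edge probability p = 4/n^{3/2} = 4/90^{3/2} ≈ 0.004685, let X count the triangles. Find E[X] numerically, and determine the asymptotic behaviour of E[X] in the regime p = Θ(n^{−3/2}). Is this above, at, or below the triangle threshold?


Number of potential triangles: C(90, 3) = 117480.
Each occurs with probability p³ ≈ (0.004685)³ ≈ 1.028226e-07.
By linearity: E[X] = C(90, 3)·p³ ≈ 117480 · 1.028226e-07 ≈ 0.0121.
Since α = 3/2 > 1, p = c/n^{3/2} = o(1/n) is below the triangle threshold p ~ 1/n. Asymptotically E[X] ~ (c³/6)·n^{3(1−α)} = (4³/6)·n^{-1.5} → 0, so by Markov's inequality G has no triangles w.h.p.

E[X] ≈ 0.0121; in regime p = Θ(1/n^{3/2}) E[X] tends to 0 (below the triangle threshold p ~ 1/n).


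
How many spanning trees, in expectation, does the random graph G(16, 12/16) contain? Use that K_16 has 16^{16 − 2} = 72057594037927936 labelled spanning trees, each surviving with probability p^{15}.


K_16 has 16^{16 − 2} = 72057594037927936 labelled spanning trees.
For each such spanning tree H, let X_H = 1 if all 15 edges of H are present in G. Then P[X_H = 1] = p^{15} = (3/4)^{15} = 14348907/1073741824.
By linearity of expectation: E[X] = Σ_H E[X_H] = 72057594037927936 · p^{15} = 72057594037927936 · 14348907/1073741824 = 962938848411648.
Numerically: E[X] ≈ 9.62939e+14.

E[X] = 72057594037927936 · (3/4)^{15} = 962938848411648 ≈ 9.62939e+14.


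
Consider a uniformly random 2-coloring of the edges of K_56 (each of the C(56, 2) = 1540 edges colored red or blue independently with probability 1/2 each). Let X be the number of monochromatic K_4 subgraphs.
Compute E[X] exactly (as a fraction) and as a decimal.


Let X = Σ_S X_S over the C(56, 4) = 367290 subsets S of size 4, where X_S = 1 if the K_4 on S is monochromatic.
For a fixed S, the K_4 on S has C(4, 2) = 6 edges. P[all 6 edges red] = (1/2)^6, and likewise for blue, so P[monochromatic] = 2·(1/2)^6 = 2^{1 − 6} = 1/32.
Summing: E[X] = C(56, 4) · 2^{1 − 6} = 367290 · 1/32 = 183645/16.
Numerically: E[X] ≈ 11477.8125.

E[X] = C(56,4)·2^(1−C(4,2)) = 183645/16 ≈ 11477.8125.


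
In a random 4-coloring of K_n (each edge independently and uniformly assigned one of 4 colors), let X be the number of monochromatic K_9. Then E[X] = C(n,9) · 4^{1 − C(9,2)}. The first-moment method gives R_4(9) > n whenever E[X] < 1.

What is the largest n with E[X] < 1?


We need C(n, 9) · 4^{1 − 36} < 1, i.e. C(n, 9) < 4^{36 − 1} = 1180591620717411303424.
Check values of n near the boundary:
  n = 910: C(910, 9) = 1133378248346922788210; 1133378248346922788210 < 1180591620717411303424? YES
  n = 911: C(911, 9) = 1144686900492291197405; 1144686900492291197405 < 1180591620717411303424? YES
  n = 912: C(912, 9) = 1156095740032081475120; 1156095740032081475120 < 1180591620717411303424? YES
  n = 913: C(913, 9) = 1167605542753639808390; 1167605542753639808390 < 1180591620717411303424? YES
  n = 914: C(914, 9) = 1179217089587653905932; 1179217089587653905932 < 1180591620717411303424? YES
  n = 915: C(915, 9) = 1190931166636537885130; 1190931166636537885130 < 1180591620717411303424? NO
  n = 916: C(916, 9) = 1202748565202942340440; 1202748565202942340440 < 1180591620717411303424? NO
  n = 917: C(917, 9) = 1214670081818390006810; 1214670081818390006810 < 1180591620717411303424? NO
The largest n with C(n, 9) < 1180591620717411303424 is n = 914 (where E[X] = 294804272396913476483/295147905179352825856 ≈ 0.99884). Hence R_4(9) > 914, i.e. R_4(9) ≥ 915.

Largest n = 914; hence R_4(9) > 914.


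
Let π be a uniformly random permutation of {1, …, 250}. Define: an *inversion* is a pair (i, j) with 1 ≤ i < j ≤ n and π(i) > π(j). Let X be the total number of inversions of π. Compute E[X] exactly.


Write X = Σ X_I over the C(250, 2) = 31125 pairs i < j, with X_I the indicator of one inversion.
There are 31125 indicators.
For each fixed pair i < j, the values π(i) and π(j) are two distinct elements of {1, …, 250} in uniformly random order; by symmetry P[π(i) > π(j)] = 1/2.
By linearity: E[X] = 31125 · (1/2) = C(250, 2) · (1/2) = 31125/2 = 31125/2 ≈ 15562.500000.

E[X] = 31125/2 = 15562.500000.


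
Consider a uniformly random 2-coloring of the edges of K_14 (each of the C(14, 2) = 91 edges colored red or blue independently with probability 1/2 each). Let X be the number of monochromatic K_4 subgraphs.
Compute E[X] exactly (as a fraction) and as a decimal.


Let X = Σ_S X_S over the C(14, 4) = 1001 subsets S of size 4, where X_S = 1 if the K_4 on S is monochromatic.
For a fixed S, the K_4 on S has C(4, 2) = 6 edges. P[all 6 edges red] = (1/2)^6, and likewise for blue, so P[monochromatic] = 2·(1/2)^6 = 2^{1 − 6} = 1/32.
Summing: E[X] = C(14, 4) · 2^{1 − 6} = 1001 · 1/32 = 1001/32.
Numerically: E[X] ≈ 31.28125.

E[X] = C(14,4)·2^(1−C(4,2)) = 1001/32 ≈ 31.28125.


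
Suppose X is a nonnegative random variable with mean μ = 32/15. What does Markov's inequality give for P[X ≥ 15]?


μ = E[X] = 32/15, a = 15.
Markov: P[X ≥ 15] ≤ μ/a = (32/15)/15 = 32/225.
Numerically: ≈ 0.1422.
(Since a = 15 > μ = 2.1333, the bound 32/225 is < 1 and informative.)

P[X ≥ 15] ≤ 32/225 ≈ 0.1422.


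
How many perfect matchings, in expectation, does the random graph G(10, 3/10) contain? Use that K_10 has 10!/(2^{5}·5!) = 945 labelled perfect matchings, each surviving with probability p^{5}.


K_10 has 10!/(2^{5}·5!) = 945 labelled perfect matchings.
For each such perfect matching H, let X_H = 1 if all 5 edges of H are present in G. Then P[X_H = 1] = p^{5} = (3/10)^{5} = 243/100000.
Summing the indicators: E[X] = Σ_H E[X_H] = 945 · p^{5} = 945 · 243/100000 = 45927/20000.
Numerically: E[X] ≈ 2.2963.

E[X] = 945 · (3/10)^{5} = 45927/20000 ≈ 2.2963.


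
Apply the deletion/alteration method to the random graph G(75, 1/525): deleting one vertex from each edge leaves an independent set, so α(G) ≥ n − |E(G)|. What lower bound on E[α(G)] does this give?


E[|E(G)|] = C(75, 2)·p = 2775 · (1/525) = 37/7.
E[α(G)] ≥ n − E[|E(G)|] = 75 − 37/7 = 488/7.
Numerically: ≈ 69.714286.
(This is only a lower bound; the true E[α(G)] may be larger.)

E[α(G)] ≥ 488/7 ≈ 69.714286.


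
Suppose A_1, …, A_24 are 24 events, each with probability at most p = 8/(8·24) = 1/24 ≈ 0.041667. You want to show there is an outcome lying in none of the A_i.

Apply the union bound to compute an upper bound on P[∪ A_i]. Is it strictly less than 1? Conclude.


Union bound: P[∪_{i=1}^{24} A_i] ≤ Σ_i P[A_i] ≤ 24·p = 24·(1/24) = 1.
Numerically: 1 ≈ 1.000000.
Is 1 < 1? NO.
Since the bound 1 is ≥ 1, the union bound is uninformative here; it does NOT by itself certify existence.

24·p = 1 ≈ 1.000000; existence NOT certified by the union bound.


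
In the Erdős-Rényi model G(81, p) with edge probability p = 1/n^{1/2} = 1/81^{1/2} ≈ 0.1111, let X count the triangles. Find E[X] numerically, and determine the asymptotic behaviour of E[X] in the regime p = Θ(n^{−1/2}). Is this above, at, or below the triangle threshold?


Number of potential triangles: C(81, 3) = 85320.
Each occurs with probability p³ ≈ (0.1111)³ ≈ 1.371742e-03.
By linearity: E[X] = C(81, 3)·p³ ≈ 85320 · 1.371742e-03 ≈ 117.0370.
Since α = 1/2 < 1, p = c/n^{1/2} ≫ 1/n is above the triangle threshold p ~ 1/n. Asymptotically E[X] ~ (c³/6)·n^{3(1−α)} = (1³/6)·n^{1.5} → ∞; triangles are abundant w.h.p.

E[X] ≈ 117.0370; in regime p = Θ(1/n^{1/2}) E[X] diverges (above the triangle threshold p ~ 1/n).


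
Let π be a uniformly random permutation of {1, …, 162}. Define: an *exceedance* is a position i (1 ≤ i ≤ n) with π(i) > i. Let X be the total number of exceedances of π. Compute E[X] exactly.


Write X = Σ_{i=1}^{162} X_i, where X_i = 1_{π(i) > i}.
For each fixed i, π(i) is uniform over {1, …, 162} (marginal of a uniform permutation), so P[π(i) > i] = (n − i)/n. Summing: Σ_{i=1}^{162} (n − i)/n = (0 + 1 + … + 161)/162 = 162(162 − 1)/(2·162) = (162 − 1)/2.
Hence E[X] = Σ_{i=1}^{162} (162 − i)/162 = 161/2 ≈ 80.5000.

E[X] = 161/2 = 80.5000.


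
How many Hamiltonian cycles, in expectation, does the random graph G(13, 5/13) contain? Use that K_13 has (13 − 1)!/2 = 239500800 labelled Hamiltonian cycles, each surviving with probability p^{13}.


K_13 has (13 − 1)!/2 = 239500800 labelled Hamiltonian cycles.
For each such Hamiltonian cycle H, let X_H = 1 if all 13 edges of H are present in G. Then P[X_H = 1] = p^{13} = (5/13)^{13} = 1220703125/302875106592253.
Summing the indicators: E[X] = Σ_H E[X_H] = 239500800 · p^{13} = 239500800 · 1220703125/302875106592253 = 292359375000000000/302875106592253.
Numerically: E[X] ≈ 965.28.

E[X] = 239500800 · (5/13)^{13} = 292359375000000000/302875106592253 ≈ 965.28.


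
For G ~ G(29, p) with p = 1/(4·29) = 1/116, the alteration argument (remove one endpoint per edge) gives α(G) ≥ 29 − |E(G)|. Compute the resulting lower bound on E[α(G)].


E[|E(G)|] = C(29, 2)·p = 406 · (1/116) = 7/2.
E[α(G)] ≥ n − E[|E(G)|] = 29 − 7/2 = 51/2.
Numerically: ≈ 25.500.
(This is only a lower bound; the true E[α(G)] may be larger.)

E[α(G)] ≥ 51/2 ≈ 25.500.


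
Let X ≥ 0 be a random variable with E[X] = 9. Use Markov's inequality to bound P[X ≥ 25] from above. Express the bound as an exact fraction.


μ = E[X] = 9, a = 25.
Markov: P[X ≥ 25] ≤ μ/a = (9)/25 = 9/25.
Numerically: ≈ 0.360.
(Since a = 25 > μ = 9.000, the bound 9/25 is < 1 and informative.)

P[X ≥ 25] ≤ 9/25 ≈ 0.360.


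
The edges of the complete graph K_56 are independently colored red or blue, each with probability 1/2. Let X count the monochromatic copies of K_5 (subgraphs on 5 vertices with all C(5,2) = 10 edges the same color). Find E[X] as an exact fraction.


Let X = Σ_S X_S over the C(56, 5) = 3819816 subsets S of size 5, where X_S = 1 if the K_5 on S is monochromatic.
For a fixed S, the K_5 on S has C(5, 2) = 10 edges. P[all 10 edges red] = (1/2)^10, and likewise for blue, so P[monochromatic] = 2·(1/2)^10 = 2^{1 − 10} = 1/512.
Summing: E[X] = C(56, 5) · 2^{1 − 10} = 3819816 · 1/512 = 477477/64.
Numerically: E[X] ≈ 7460.578125.

E[X] = C(56,5)·2^(1−C(5,2)) = 477477/64 ≈ 7460.578125.


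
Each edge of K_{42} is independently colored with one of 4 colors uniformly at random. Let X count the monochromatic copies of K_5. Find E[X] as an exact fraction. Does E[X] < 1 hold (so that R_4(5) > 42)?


E[X] = C(42, 5) · 4^{1 − 10} = 850668 · 4^{−9} = 850668/262144.
As a reduced fraction: E[X] = 212667/65536 ≈ 3.245041.
Is E[X] < 1? NO.
Since E[X] ≥ 1, the first-moment bound is inconclusive at n = 42; it does NOT by itself certify R_4(5) > 42.

E[X] = 212667/65536 ≈ 3.245041; E[X] ≥ 1; first-moment method inconclusive here.


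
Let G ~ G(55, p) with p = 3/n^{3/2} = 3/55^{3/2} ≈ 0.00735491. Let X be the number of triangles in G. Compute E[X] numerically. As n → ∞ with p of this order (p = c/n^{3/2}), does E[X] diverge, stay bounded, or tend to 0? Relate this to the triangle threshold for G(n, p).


Number of potential triangles: C(55, 3) = 26235.
Each occurs with probability p³ ≈ (0.00735491)³ ≈ 3.97861267e-07.
By linearity: E[X] = C(55, 3)·p³ ≈ 26235 · 3.97861267e-07 ≈ 0.010438.
Since α = 3/2 > 1, p = c/n^{3/2} = o(1/n) is below the triangle threshold p ~ 1/n. Asymptotically E[X] ~ (c³/6)·n^{3(1−α)} = (3³/6)·n^{-1.5} → 0, so by Markov's inequality G has no triangles w.h.p.

E[X] ≈ 0.010438; in regime p = Θ(1/n^{3/2}) E[X] tends to 0 (below the triangle threshold p ~ 1/n).


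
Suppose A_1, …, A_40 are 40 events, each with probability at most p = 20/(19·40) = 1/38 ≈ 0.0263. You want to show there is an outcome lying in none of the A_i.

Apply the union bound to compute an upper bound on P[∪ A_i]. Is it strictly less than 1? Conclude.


Union bound: P[∪_{i=1}^{40} A_i] ≤ Σ_i P[A_i] ≤ 40·p = 40·(1/38) = 20/19.
Numerically: 20/19 ≈ 1.0526.
Is 20/19 < 1? NO.
Since the bound 20/19 is ≥ 1, the union bound is uninformative here; it does NOT by itself certify existence.

40·p = 20/19 ≈ 1.0526; existence NOT certified by the union bound.


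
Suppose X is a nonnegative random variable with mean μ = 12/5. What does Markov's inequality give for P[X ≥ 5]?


μ = E[X] = 12/5, a = 5.
Markov: P[X ≥ 5] ≤ μ/a = (12/5)/5 = 12/25.
Numerically: ≈ 0.480.
(Since a = 5 > μ = 2.400, the bound 12/25 is < 1 and informative.)

P[X ≥ 5] ≤ 12/25 ≈ 0.480.


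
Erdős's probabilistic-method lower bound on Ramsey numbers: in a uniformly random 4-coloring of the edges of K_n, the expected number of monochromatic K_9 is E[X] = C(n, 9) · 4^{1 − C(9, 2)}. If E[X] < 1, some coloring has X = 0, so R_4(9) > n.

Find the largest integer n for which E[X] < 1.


We need C(n, 9) · 4^{1 − 36} < 1, i.e. C(n, 9) < 4^{36 − 1} = 1180591620717411303424.
Check values of n near the boundary:
  n = 912: C(912, 9) = 1156095740032081475120; 1156095740032081475120 < 1180591620717411303424? YES
  n = 913: C(913, 9) = 1167605542753639808390; 1167605542753639808390 < 1180591620717411303424? YES
  n = 914: C(914, 9) = 1179217089587653905932; 1179217089587653905932 < 1180591620717411303424? YES
  n = 915: C(915, 9) = 1190931166636537885130; 1190931166636537885130 < 1180591620717411303424? NO
  n = 916: C(916, 9) = 1202748565202942340440; 1202748565202942340440 < 1180591620717411303424? NO
The largest n with C(n, 9) < 1180591620717411303424 is n = 914 (where E[X] = 294804272396913476483/295147905179352825856 ≈ 0.99884). Hence R_4(9) > 914, i.e. R_4(9) ≥ 915.

Largest n = 914; hence R_4(9) > 914.


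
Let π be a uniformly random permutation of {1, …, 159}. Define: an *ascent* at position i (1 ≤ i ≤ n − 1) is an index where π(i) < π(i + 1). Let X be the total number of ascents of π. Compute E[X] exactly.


Write X = Σ X_I over i = 1, …, 158, with X_I the indicator of one ascent.
There are 158 indicators.
For each fixed i, the pair (π(i), π(i+1)) is a uniformly random ordered pair of distinct values from {1, …, 159}; by symmetry P[π(i) < π(i+1)] = 1/2.
By linearity: E[X] = 158 · (1/2) = (159 − 1) · (1/2) = 79 ≈ 79.000000.

E[X] = 79 = 79.000000.


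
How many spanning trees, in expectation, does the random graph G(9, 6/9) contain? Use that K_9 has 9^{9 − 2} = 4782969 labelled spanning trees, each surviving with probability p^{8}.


K_9 has 9^{9 − 2} = 4782969 labelled spanning trees.
For each such spanning tree H, let X_H = 1 if all 8 edges of H are present in G. Then P[X_H = 1] = p^{8} = (2/3)^{8} = 256/6561.
Summing the indicators: E[X] = Σ_H E[X_H] = 4782969 · p^{8} = 4782969 · 256/6561 = 186624.
Numerically: E[X] ≈ 186624.

E[X] = 4782969 · (2/3)^{8} = 186624 ≈ 186624.


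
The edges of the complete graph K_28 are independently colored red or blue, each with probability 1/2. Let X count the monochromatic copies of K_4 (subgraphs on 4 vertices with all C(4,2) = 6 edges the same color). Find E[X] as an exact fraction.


Let X = Σ_S X_S over the C(28, 4) = 20475 subsets S of size 4, where X_S = 1 if the K_4 on S is monochromatic.
For a fixed S, the K_4 on S has C(4, 2) = 6 edges. P[all 6 edges red] = (1/2)^6, and likewise for blue, so P[monochromatic] = 2·(1/2)^6 = 2^{1 − 6} = 1/32.
Summing: E[X] = C(28, 4) · 2^{1 − 6} = 20475 · 1/32 = 20475/32.
Numerically: E[X] ≈ 639.844.

E[X] = C(28,4)·2^(1−C(4,2)) = 20475/32 ≈ 639.844.


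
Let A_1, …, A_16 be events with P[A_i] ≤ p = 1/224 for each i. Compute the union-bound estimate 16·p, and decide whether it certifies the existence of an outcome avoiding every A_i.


Union bound: P[∪_{i=1}^{16} A_i] ≤ Σ_i P[A_i] ≤ 16·p = 16·(1/224) = 1/14.
Numerically: 1/14 ≈ 0.071.
Is 1/14 < 1? YES.
Since P[∪ A_i] ≤ 1/14 < 1, the complement has P[∩ A_i^c] ≥ 1 − 1/14 = 13/14 > 0, so some outcome avoids every A_i.

16·p = 1/14 ≈ 0.071; existence CERTIFIED by the union bound.


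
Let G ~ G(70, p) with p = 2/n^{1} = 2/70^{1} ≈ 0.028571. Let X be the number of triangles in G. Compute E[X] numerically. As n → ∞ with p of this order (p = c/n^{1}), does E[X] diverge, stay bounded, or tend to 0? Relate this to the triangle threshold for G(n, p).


Number of potential triangles: C(70, 3) = 54740.
Each occurs with probability p³ ≈ (0.028571)³ ≈ 2.3323615e-05.
By linearity: E[X] = C(70, 3)·p³ ≈ 54740 · 2.3323615e-05 ≈ 1.27673.
Here α = 1, so p = 2/n is exactly at the triangle threshold p ~ 1/n. Asymptotically E[X] → c³/6 = 2³/6 = 4/3 ≈ 1.33333, a bounded constant. In this regime the triangle count is asymptotically Poisson(c³/6).

E[X] ≈ 1.27673; in regime p = Θ(1/n^{1}) E[X] stays bounded (at the triangle threshold p ~ 1/n).


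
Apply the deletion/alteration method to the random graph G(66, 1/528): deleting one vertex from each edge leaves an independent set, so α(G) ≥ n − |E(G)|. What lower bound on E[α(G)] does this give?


E[|E(G)|] = C(66, 2)·p = 2145 · (1/528) = 65/16.
E[α(G)] ≥ n − E[|E(G)|] = 66 − 65/16 = 991/16.
Numerically: ≈ 61.937500.
(This is only a lower bound; the true E[α(G)] may be larger.)

E[α(G)] ≥ 991/16 ≈ 61.937500.


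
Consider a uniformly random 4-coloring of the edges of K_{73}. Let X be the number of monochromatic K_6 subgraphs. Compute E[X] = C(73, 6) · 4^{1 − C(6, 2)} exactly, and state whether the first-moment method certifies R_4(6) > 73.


E[X] = C(73, 6) · 4^{1 − 15} = 170230452 · 4^{−14} = 170230452/268435456.
As a reduced fraction: E[X] = 42557613/67108864 ≈ 0.634158.
Is E[X] < 1? YES.
Since E[X] < 1, there exists a 4-coloring of K_{73} with no monochromatic K_6; hence R_4(6) > 73.

E[X] = 42557613/67108864 ≈ 0.634158; E[X] < 1, so R_4(6) > 73.


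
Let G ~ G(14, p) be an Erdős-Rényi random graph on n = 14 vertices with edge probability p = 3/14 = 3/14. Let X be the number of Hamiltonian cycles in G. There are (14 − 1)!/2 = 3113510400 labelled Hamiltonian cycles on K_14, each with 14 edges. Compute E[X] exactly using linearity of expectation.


K_14 has (14 − 1)!/2 = 3113510400 labelled Hamiltonian cycles.
For each such Hamiltonian cycle H, let X_H = 1 if all 14 edges of H are present in G. Then P[X_H = 1] = p^{14} = (3/14)^{14} = 4782969/11112006825558016.
By linearity: E[X] = Σ_H E[X_H] = 3113510400 · p^{14} = 3113510400 · 4782969/11112006825558016 = 4155084744525/3100448333024.
Numerically: E[X] ≈ 1.3402.

E[X] = 3113510400 · (3/14)^{14} = 4155084744525/3100448333024 ≈ 1.3402.


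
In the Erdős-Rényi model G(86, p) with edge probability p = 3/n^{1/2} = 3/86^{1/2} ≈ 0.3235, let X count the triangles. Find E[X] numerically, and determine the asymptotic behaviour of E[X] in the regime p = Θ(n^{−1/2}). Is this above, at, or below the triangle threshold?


Number of potential triangles: C(86, 3) = 102340.
Each occurs with probability p³ ≈ (0.3235)³ ≈ 3.3854475e-02.
By linearity: E[X] = C(86, 3)·p³ ≈ 102340 · 3.3854475e-02 ≈ 3464.66700.
Since α = 1/2 < 1, p = c/n^{1/2} ≫ 1/n is above the triangle threshold p ~ 1/n. Asymptotically E[X] ~ (c³/6)·n^{3(1−α)} = (3³/6)·n^{1.5} → ∞; triangles are abundant w.h.p.

E[X] ≈ 3464.66700; in regime p = Θ(1/n^{1/2}) E[X] diverges (above the triangle threshold p ~ 1/n).


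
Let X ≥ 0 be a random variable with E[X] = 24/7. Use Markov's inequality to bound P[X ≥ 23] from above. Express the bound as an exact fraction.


μ = E[X] = 24/7, a = 23.
Markov: P[X ≥ 23] ≤ μ/a = (24/7)/23 = 24/161.
Numerically: ≈ 0.14907.
(Since a = 23 > μ = 3.42857, the bound 24/161 is < 1 and informative.)

P[X ≥ 23] ≤ 24/161 ≈ 0.14907.


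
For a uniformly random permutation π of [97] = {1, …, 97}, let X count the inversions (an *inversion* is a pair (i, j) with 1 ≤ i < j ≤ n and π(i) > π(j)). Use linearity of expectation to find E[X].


Write X = Σ X_I over the C(97, 2) = 4656 pairs i < j, with X_I the indicator of one inversion.
There are 4656 indicators.
For each fixed pair i < j, the values π(i) and π(j) are two distinct elements of {1, …, 97} in uniformly random order; by symmetry P[π(i) > π(j)] = 1/2.
By linearity: E[X] = 4656 · (1/2) = C(97, 2) · (1/2) = 4656/2 = 2328 ≈ 2328.0000.

E[X] = 2328 = 2328.0000.


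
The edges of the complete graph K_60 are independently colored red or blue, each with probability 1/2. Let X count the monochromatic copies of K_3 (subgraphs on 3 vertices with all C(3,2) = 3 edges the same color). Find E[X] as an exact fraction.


Let X = Σ_S X_S over the C(60, 3) = 34220 subsets S of size 3, where X_S = 1 if the K_3 on S is monochromatic.
For a fixed S, the K_3 on S has C(3, 2) = 3 edges. P[all 3 edges red] = (1/2)^3, and likewise for blue, so P[monochromatic] = 2·(1/2)^3 = 2^{1 − 3} = 1/4.
By linearity of expectation: E[X] = C(60, 3) · 2^{1 − 3} = 34220 · 1/4 = 8555.
Numerically: E[X] ≈ 8555.00000.

E[X] = C(60,3)·2^(1−C(3,2)) = 8555 ≈ 8555.00000.


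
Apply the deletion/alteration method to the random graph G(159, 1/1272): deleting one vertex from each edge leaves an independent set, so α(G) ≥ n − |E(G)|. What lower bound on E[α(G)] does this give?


E[|E(G)|] = C(159, 2)·p = 12561 · (1/1272) = 79/8.
E[α(G)] ≥ n − E[|E(G)|] = 159 − 79/8 = 1193/8.
Numerically: ≈ 149.12500.
(This is only a lower bound; the true E[α(G)] may be larger.)

E[α(G)] ≥ 1193/8 ≈ 149.12500.


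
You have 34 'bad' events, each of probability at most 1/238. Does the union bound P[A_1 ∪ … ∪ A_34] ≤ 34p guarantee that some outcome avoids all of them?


Union bound: P[∪_{i=1}^{34} A_i] ≤ Σ_i P[A_i] ≤ 34·p = 34·(1/238) = 1/7.
Numerically: 1/7 ≈ 0.1428571.
Is 1/7 < 1? YES.
Since P[∪ A_i] ≤ 1/7 < 1, the complement has P[∩ A_i^c] ≥ 1 − 1/7 = 6/7 > 0, so some outcome avoids every A_i.

34·p = 1/7 ≈ 0.1428571; existence CERTIFIED by the union bound.


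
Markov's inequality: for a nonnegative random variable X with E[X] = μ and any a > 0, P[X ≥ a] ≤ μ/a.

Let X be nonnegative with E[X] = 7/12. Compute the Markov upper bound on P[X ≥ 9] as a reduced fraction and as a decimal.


μ = E[X] = 7/12, a = 9.
Markov: P[X ≥ 9] ≤ μ/a = (7/12)/9 = 7/108.
Numerically: ≈ 0.06481.
(Since a = 9 > μ = 0.58333, the bound 7/108 is < 1 and informative.)

P[X ≥ 9] ≤ 7/108 ≈ 0.06481.


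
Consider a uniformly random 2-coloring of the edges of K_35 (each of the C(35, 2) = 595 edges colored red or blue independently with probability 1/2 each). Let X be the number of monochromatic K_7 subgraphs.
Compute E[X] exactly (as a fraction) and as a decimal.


Let X = Σ_S X_S over the C(35, 7) = 6724520 subsets S of size 7, where X_S = 1 if the K_7 on S is monochromatic.
For a fixed S, the K_7 on S has C(7, 2) = 21 edges. P[all 21 edges red] = (1/2)^21, and likewise for blue, so P[monochromatic] = 2·(1/2)^21 = 2^{1 − 21} = 1/1048576.
By linearity of expectation: E[X] = C(35, 7) · 2^{1 − 21} = 6724520 · 1/1048576 = 840565/131072.
Numerically: E[X] ≈ 6.4130.

E[X] = C(35,7)·2^(1−C(7,2)) = 840565/131072 ≈ 6.4130.


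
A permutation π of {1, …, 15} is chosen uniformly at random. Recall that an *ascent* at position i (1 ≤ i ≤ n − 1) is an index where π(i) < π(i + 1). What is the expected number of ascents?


Write X = Σ X_I over i = 1, …, 14, with X_I the indicator of one ascent.
There are 14 indicators.
For each fixed i, the pair (π(i), π(i+1)) is a uniformly random ordered pair of distinct values from {1, …, 15}; by symmetry P[π(i) < π(i+1)] = 1/2.
By linearity: E[X] = 14 · (1/2) = (15 − 1) · (1/2) = 7 ≈ 7.0000.

E[X] = 7 = 7.0000.


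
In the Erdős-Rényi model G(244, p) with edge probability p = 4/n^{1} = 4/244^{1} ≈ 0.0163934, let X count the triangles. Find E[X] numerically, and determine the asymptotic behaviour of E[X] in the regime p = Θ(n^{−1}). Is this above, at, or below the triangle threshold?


Number of potential triangles: C(244, 3) = 2391444.
Each occurs with probability p³ ≈ (0.0163934)³ ≈ 4.40565510e-06.
By linearity: E[X] = C(244, 3)·p³ ≈ 2391444 · 4.40565510e-06 ≈ 10.535877.
Here α = 1, so p = 4/n is exactly at the triangle threshold p ~ 1/n. Asymptotically E[X] → c³/6 = 4³/6 = 32/3 ≈ 10.666667, a bounded constant. In this regime the triangle count is asymptotically Poisson(c³/6).

E[X] ≈ 10.535877; in regime p = Θ(1/n^{1}) E[X] stays bounded (at the triangle threshold p ~ 1/n).


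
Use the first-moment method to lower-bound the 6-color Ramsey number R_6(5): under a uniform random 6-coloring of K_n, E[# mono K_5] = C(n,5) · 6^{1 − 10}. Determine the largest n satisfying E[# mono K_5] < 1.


We need C(n, 5) · 6^{1 − 10} < 1, i.e. C(n, 5) < 6^{10 − 1} = 10077696.
Check values of n near the boundary:
  n = 64: C(64, 5) = 7624512; 7624512 < 10077696? YES
  n = 65: C(65, 5) = 8259888; 8259888 < 10077696? YES
  n = 66: C(66, 5) = 8936928; 8936928 < 10077696? YES
  n = 67: C(67, 5) = 9657648; 9657648 < 10077696? YES
  n = 68: C(68, 5) = 10424128; 10424128 < 10077696? NO
The largest n with C(n, 5) < 10077696 is n = 67 (where E[X] = 67067/69984 ≈ 0.9583190). Hence R_6(5) > 67, i.e. R_6(5) ≥ 68.

Largest n = 67; hence R_6(5) > 67.


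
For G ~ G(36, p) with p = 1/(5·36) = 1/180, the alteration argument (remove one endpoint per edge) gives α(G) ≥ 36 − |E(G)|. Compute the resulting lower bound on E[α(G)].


E[|E(G)|] = C(36, 2)·p = 630 · (1/180) = 7/2.
E[α(G)] ≥ n − E[|E(G)|] = 36 − 7/2 = 65/2.
Numerically: ≈ 32.5000.
(This is only a lower bound; the true E[α(G)] may be larger.)

E[α(G)] ≥ 65/2 ≈ 32.5000.


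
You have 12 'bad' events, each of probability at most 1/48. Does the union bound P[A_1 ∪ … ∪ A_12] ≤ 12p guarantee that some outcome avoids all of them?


Union bound: P[∪_{i=1}^{12} A_i] ≤ Σ_i P[A_i] ≤ 12·p = 12·(1/48) = 1/4.
Numerically: 1/4 ≈ 0.250000.
Is 1/4 < 1? YES.
Since P[∪ A_i] ≤ 1/4 < 1, the complement has P[∩ A_i^c] ≥ 1 − 1/4 = 3/4 > 0, so some outcome avoids every A_i.

12·p = 1/4 ≈ 0.250000; existence CERTIFIED by the union bound.


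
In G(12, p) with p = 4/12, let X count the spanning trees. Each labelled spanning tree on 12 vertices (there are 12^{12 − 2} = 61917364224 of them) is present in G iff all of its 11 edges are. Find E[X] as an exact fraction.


K_12 has 12^{12 − 2} = 61917364224 labelled spanning trees.
For each such spanning tree H, let X_H = 1 if all 11 edges of H are present in G. Then P[X_H = 1] = p^{11} = (1/3)^{11} = 1/177147.
Summing the indicators: E[X] = Σ_H E[X_H] = 61917364224 · p^{11} = 61917364224 · 1/177147 = 1048576/3.
Numerically: E[X] ≈ 3.5e+05.

E[X] = 61917364224 · (1/3)^{11} = 1048576/3 ≈ 3.5e+05.


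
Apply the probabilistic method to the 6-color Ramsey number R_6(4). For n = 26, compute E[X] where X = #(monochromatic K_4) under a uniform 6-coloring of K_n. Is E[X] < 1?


E[X] = C(26, 4) · 6^{1 − 6} = 14950 · 6^{−5} = 14950/7776.
As a reduced fraction: E[X] = 7475/3888 ≈ 1.922582.
Is E[X] < 1? NO.
Since E[X] ≥ 1, the first-moment bound is inconclusive at n = 26; it does NOT by itself certify R_6(4) > 26.

E[X] = 7475/3888 ≈ 1.922582; E[X] ≥ 1; first-moment method inconclusive here.


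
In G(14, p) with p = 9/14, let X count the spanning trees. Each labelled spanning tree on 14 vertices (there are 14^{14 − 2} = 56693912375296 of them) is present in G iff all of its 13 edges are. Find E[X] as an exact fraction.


K_14 has 14^{14 − 2} = 56693912375296 labelled spanning trees.
For each such spanning tree H, let X_H = 1 if all 13 edges of H are present in G. Then P[X_H = 1] = p^{13} = (9/14)^{13} = 2541865828329/793714773254144.
Summing the indicators: E[X] = Σ_H E[X_H] = 56693912375296 · p^{13} = 56693912375296 · 2541865828329/793714773254144 = 2541865828329/14.
Numerically: E[X] ≈ 1.81562e+11.

E[X] = 56693912375296 · (9/14)^{13} = 2541865828329/14 ≈ 1.81562e+11.


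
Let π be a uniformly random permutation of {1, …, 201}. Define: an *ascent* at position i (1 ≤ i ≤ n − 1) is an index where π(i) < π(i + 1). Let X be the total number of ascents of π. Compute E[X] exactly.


Write X = Σ X_I over i = 1, …, 200, with X_I the indicator of one ascent.
There are 200 indicators.
For each fixed i, the pair (π(i), π(i+1)) is a uniformly random ordered pair of distinct values from {1, …, 201}; by symmetry P[π(i) < π(i+1)] = 1/2.
By linearity: E[X] = 200 · (1/2) = (201 − 1) · (1/2) = 100 ≈ 100.00000.

E[X] = 100 = 100.00000.
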